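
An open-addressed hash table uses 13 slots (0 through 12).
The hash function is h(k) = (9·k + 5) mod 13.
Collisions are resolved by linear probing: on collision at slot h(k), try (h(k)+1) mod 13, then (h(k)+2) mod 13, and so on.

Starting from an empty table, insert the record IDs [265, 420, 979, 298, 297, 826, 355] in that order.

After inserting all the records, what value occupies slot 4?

826

265: h=11 => slot 11
420: h=2 => slot 2
979: h=2, probe 2,3 => slot 3
298: h=9 => slot 9
297: h=0 => slot 0
826: h=3, probe 3,4 => slot 4
355: h=2, probe 2,3,4,5 => slot 5
Table: [297, _, 420, 979, 826, 355, _, _, _, 298, _, 265, _]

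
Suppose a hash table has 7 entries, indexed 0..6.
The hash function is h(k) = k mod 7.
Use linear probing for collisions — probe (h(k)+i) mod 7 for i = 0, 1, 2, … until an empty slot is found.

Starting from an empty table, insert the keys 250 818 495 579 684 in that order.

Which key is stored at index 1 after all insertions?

579

250: h=5 => slot 5
818: h=6 => slot 6
495: h=5, probe 5,6,0 => slot 0
579: h=5, probe 5,6,0,1 => slot 1
684: h=5, probe 5,6,0,1,2 => slot 2
Table: [495, 579, 684, ., ., 250, 818]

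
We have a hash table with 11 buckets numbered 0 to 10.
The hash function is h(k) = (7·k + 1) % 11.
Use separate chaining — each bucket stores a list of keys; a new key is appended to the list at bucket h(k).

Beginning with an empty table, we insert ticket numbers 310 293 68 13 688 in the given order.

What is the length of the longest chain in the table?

Insert 310: h=4, bucket 4 empty → new chain.
Insert 293: h=6, bucket 6 empty → new chain.
Insert 68: h=4, bucket 4 nonempty → append to chain.
Insert 13: h=4, bucket 4 nonempty → append to chain.
Insert 688: h=10, bucket 10 empty → new chain.
Final buckets:
0: ∅
1: ∅
2: ∅
3: ∅
4: 310 -> 68 -> 13
5: ∅
6: 293
7: ∅
8: ∅
9: ∅
10: 688

3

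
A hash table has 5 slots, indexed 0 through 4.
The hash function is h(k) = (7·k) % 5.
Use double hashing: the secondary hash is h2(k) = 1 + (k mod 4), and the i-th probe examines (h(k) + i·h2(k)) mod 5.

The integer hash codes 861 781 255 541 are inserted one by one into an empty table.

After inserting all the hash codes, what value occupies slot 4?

781

861 hashes to 2; slot 2 is free => place at 2.
781 hashes to 2, h2=2; 2 taken => place at 4.
255 hashes to 0; slot 0 is free => place at 0.
541 hashes to 2, h2=2; 2,4 taken => place at 1.
Table: [255, 541, 861, ∅, 781]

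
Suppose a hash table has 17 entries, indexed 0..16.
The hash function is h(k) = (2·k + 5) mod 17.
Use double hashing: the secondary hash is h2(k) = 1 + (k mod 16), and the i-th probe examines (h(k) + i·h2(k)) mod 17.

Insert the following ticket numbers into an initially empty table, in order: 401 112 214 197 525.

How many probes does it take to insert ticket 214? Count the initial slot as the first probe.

2

401 hashes to 8; slot 8 is free => place at 8.
112 hashes to 8, h2=1; 8 taken => place at 9.
214 hashes to 8, h2=7; 8 taken => place at 15.
197 hashes to 8, h2=6; 8 taken => place at 14.
525 hashes to 1; slot 1 is free => place at 1.
Table: [., 525, ., ., ., ., ., ., 401, 112, ., ., ., ., 197, 214, .]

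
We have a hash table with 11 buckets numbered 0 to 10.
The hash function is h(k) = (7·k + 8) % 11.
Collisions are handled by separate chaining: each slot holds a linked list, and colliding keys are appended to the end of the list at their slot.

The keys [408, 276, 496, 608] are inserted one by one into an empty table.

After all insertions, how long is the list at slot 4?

408 -> bucket 4
276 -> bucket 4 (collision)
496 -> bucket 4 (collision)
608 -> bucket 7
Final buckets:
0: ∅
1: ∅
2: ∅
3: ∅
4: 408 -> 276 -> 496
5: ∅
6: ∅
7: 608
8: ∅
9: ∅
10: ∅

3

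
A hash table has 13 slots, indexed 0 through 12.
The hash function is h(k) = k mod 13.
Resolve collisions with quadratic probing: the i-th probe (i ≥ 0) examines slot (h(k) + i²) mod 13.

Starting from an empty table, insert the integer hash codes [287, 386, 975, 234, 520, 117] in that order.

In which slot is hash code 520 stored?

287: h=1 -> slot 1
386: h=9 -> slot 9
975: h=0 -> slot 0
234: h=0, probe 0,1,4 -> slot 4
520: h=0, probe 0,1,4,9,3 -> slot 3
117: h=0, probe 0,1,4,9,3,12 -> slot 12
Table: [975, 287, -, 520, 234, -, -, -, -, 386, -, -, 117]

3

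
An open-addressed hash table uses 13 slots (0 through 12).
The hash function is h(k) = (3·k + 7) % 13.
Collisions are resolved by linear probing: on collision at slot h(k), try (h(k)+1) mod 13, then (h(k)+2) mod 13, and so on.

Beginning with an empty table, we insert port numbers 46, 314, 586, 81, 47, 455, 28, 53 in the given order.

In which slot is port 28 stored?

46: h=2 → slot 2
314: h=0 → slot 0
586: h=10 → slot 10
81: h=3 → slot 3
47: h=5 → slot 5
455: h=7 → slot 7
28: h=0, probe 0,1 → slot 1
53: h=10, probe 10,11 → slot 11
Table: [314, 28, 46, 81, ., 47, ., 455, ., ., 586, 53, .]

1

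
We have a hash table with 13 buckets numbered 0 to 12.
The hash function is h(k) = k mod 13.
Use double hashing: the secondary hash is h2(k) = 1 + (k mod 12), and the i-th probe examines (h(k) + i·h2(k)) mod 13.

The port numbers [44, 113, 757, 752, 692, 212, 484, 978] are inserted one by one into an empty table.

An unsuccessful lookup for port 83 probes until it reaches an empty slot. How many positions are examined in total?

4

44 hashes to 5; slot 5 is free => place at 5.
113 hashes to 9; slot 9 is free => place at 9.
757 hashes to 3; slot 3 is free => place at 3.
752 hashes to 11; slot 11 is free => place at 11.
692 hashes to 3, h2=9; 3 taken => place at 12.
212 hashes to 4; slot 4 is free => place at 4.
484 hashes to 3, h2=5; 3 taken => place at 8.
978 hashes to 3, h2=7; 3 taken => place at 10.
Table: [-, -, -, 757, 212, 44, -, -, 484, 113, 978, 752, 692]
Lookup 83: h=5, h2=12, probe 5,4,3,2 → slot 2 empty, not found.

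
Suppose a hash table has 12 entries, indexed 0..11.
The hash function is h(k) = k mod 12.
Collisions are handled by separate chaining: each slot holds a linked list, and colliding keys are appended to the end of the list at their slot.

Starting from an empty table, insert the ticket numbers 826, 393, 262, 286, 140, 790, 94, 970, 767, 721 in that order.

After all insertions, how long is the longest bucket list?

6

826 -> bucket 10
393 -> bucket 9
262 -> bucket 10 (collision)
286 -> bucket 10 (collision)
140 -> bucket 8
790 -> bucket 10 (collision)
94 -> bucket 10 (collision)
970 -> bucket 10 (collision)
767 -> bucket 11
721 -> bucket 1
Final buckets:
0: .
1: 721
2: .
3: .
4: .
5: .
6: .
7: .
8: 140
9: 393
10: 826 -> 262 -> 286 -> 790 -> 94 -> 970
11: 767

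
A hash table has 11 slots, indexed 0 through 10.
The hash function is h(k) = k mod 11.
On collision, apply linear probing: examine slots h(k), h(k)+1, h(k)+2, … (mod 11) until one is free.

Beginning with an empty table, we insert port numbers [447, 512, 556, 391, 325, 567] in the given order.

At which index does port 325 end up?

Insert 447: h=7, slot 7 empty => index 7.
Insert 512: h=6, slot 6 empty => index 6.
Insert 556: h=6, slots 6,7 occupied => index 8.
Insert 391: h=6, slots 6,7,8 occupied => index 9.
Insert 325: h=6, slots 6,7,8,9 occupied => index 10.
Insert 567: h=6, slots 6,7,8,9,10 occupied => index 0.
Table: [567, —, —, —, —, —, 512, 447, 556, 391, 325]

10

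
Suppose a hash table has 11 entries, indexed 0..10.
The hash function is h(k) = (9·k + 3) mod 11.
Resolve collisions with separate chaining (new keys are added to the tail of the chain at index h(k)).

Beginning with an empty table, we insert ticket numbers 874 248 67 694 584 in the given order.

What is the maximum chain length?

3

Insert 874: h=4, bucket 4 empty → new chain.
Insert 248: h=2, bucket 2 empty → new chain.
Insert 67: h=1, bucket 1 empty → new chain.
Insert 694: h=1, bucket 1 nonempty → append to chain.
Insert 584: h=1, bucket 1 nonempty → append to chain.
Final buckets:
0: .
1: 67 -> 694 -> 584
2: 248
3: .
4: 874
5: .
6: .
7: .
8: .
9: .
10: .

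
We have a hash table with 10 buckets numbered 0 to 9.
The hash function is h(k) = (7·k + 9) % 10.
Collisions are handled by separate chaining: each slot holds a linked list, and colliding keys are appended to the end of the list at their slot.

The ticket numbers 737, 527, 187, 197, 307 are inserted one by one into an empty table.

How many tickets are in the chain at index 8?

5

737 -> bucket 8
527 -> bucket 8 (collision)
187 -> bucket 8 (collision)
197 -> bucket 8 (collision)
307 -> bucket 8 (collision)
Final buckets:
0: _
1: _
2: _
3: _
4: _
5: _
6: _
7: _
8: 737 -> 527 -> 187 -> 197 -> 307
9: _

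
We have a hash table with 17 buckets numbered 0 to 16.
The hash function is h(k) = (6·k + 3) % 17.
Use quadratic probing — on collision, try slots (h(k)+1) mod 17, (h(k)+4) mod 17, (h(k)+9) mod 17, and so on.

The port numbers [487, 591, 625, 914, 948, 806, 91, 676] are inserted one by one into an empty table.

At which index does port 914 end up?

487 hashes to 1; slot 1 is free → place at 1.
591 hashes to 13; slot 13 is free → place at 13.
625 hashes to 13; 13 taken → place at 14.
914 hashes to 13; 13,14 taken → place at 0.
948 hashes to 13; 13,14,0 taken → place at 5.
806 hashes to 11; slot 11 is free → place at 11.
91 hashes to 5; 5 taken → place at 6.
676 hashes to 13; 13,14,0,5 taken → place at 12.
Table: [914, 487, —, —, —, 948, 91, —, —, —, —, 806, 676, 591, 625, —, —]

0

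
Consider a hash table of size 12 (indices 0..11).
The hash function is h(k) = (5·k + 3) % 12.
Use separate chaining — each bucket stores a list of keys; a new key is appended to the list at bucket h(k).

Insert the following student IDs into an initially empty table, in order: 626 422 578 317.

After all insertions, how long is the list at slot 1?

Insert 626: h=1, bucket 1 empty → new chain.
Insert 422: h=1, bucket 1 nonempty → append to chain.
Insert 578: h=1, bucket 1 nonempty → append to chain.
Insert 317: h=4, bucket 4 empty → new chain.
Final buckets:
0: -
1: 626 -> 422 -> 578
2: -
3: -
4: 317
5: -
6: -
7: -
8: -
9: -
10: -
11: -

3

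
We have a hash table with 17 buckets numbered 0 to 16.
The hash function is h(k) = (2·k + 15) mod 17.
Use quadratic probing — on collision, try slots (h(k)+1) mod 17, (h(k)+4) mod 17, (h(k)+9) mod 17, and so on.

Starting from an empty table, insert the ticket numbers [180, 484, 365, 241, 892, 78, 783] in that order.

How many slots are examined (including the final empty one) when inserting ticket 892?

180: h=1 => slot 1
484: h=14 => slot 14
365: h=14, probe 14,15 => slot 15
241: h=4 => slot 4
892: h=14, probe 14,15,1,6 => slot 6
78: h=1, probe 1,2 => slot 2
783: h=0 => slot 0
Table: [783, 180, 78, _, 241, _, 892, _, _, _, _, _, _, _, 484, 365, _]

4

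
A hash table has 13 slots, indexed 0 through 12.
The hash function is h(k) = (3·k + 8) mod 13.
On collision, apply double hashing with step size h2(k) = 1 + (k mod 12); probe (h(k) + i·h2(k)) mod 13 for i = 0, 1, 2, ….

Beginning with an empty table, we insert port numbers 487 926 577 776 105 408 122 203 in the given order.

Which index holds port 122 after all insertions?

487 hashes to 0; slot 0 is free => place at 0.
926 hashes to 4; slot 4 is free => place at 4.
577 hashes to 10; slot 10 is free => place at 10.
776 hashes to 9; slot 9 is free => place at 9.
105 hashes to 11; slot 11 is free => place at 11.
408 hashes to 10, h2=1; 10,11 taken => place at 12.
122 hashes to 10, h2=3; 10,0 taken => place at 3.
203 hashes to 6; slot 6 is free => place at 6.
Table: [487, _, _, 122, 926, _, 203, _, _, 776, 577, 105, 408]

3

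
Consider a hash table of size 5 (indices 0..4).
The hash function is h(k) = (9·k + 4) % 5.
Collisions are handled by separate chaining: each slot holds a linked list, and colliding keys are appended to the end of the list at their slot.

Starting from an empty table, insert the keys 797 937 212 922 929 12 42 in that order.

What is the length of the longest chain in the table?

Insert 797: h=2, bucket 2 empty → new chain.
Insert 937: h=2, bucket 2 nonempty → append to chain.
Insert 212: h=2, bucket 2 nonempty → append to chain.
Insert 922: h=2, bucket 2 nonempty → append to chain.
Insert 929: h=0, bucket 0 empty → new chain.
Insert 12: h=2, bucket 2 nonempty → append to chain.
Insert 42: h=2, bucket 2 nonempty → append to chain.
Final buckets:
0: 929
1: —
2: 797 -> 937 -> 212 -> 922 -> 12 -> 42
3: —
4: —

6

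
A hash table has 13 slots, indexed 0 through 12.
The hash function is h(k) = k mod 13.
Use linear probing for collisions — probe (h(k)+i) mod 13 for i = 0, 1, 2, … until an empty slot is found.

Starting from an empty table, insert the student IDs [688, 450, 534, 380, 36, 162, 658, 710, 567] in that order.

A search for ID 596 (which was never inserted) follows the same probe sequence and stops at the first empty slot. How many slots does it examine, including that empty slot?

688: h=12 => slot 12
450: h=8 => slot 8
534: h=1 => slot 1
380: h=3 => slot 3
36: h=10 => slot 10
162: h=6 => slot 6
658: h=8, probe 8,9 => slot 9
710: h=8, probe 8,9,10,11 => slot 11
567: h=8, probe 8,9,10,11,12,0 => slot 0
Table: [567, 534, ∅, 380, ∅, ∅, 162, ∅, 450, 658, 36, 710, 688]
Lookup 596: h=11, probe 11,12,0,1,2 → slot 2 empty, not found.

5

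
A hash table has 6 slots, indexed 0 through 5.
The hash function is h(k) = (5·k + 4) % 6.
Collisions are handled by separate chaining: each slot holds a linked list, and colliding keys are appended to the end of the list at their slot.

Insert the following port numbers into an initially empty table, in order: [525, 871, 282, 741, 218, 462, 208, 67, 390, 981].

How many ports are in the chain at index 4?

3

525 -> bucket 1
871 -> bucket 3
282 -> bucket 4
741 -> bucket 1 (collision)
218 -> bucket 2
462 -> bucket 4 (collision)
208 -> bucket 0
67 -> bucket 3 (collision)
390 -> bucket 4 (collision)
981 -> bucket 1 (collision)
Final buckets:
0: 208
1: 525 -> 741 -> 981
2: 218
3: 871 -> 67
4: 282 -> 462 -> 390
5: —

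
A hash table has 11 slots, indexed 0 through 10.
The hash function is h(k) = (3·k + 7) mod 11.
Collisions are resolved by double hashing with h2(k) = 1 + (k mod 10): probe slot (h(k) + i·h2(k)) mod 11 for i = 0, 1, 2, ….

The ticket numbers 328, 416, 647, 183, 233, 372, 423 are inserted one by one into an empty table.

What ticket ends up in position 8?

416

Insert 328: h=1, slot 1 empty -> index 1.
Insert 416: h=1, h2=7, slot 1 occupied -> index 8.
Insert 647: h=1, h2=8, slot 1 occupied -> index 9.
Insert 183: h=6, slot 6 empty -> index 6.
Insert 233: h=2, slot 2 empty -> index 2.
Insert 372: h=1, h2=3, slot 1 occupied -> index 4.
Insert 423: h=0, slot 0 empty -> index 0.
Table: [423, 328, 233, _, 372, _, 183, _, 416, 647, _]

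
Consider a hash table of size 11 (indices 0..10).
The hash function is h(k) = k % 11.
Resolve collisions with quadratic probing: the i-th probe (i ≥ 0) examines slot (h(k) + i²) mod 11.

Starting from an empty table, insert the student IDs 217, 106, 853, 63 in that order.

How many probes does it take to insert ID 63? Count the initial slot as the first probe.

2

217: h=8 → slot 8
106: h=7 → slot 7
853: h=6 → slot 6
63: h=8, probe 8,9 → slot 9
Table: [-, -, -, -, -, -, 853, 106, 217, 63, -]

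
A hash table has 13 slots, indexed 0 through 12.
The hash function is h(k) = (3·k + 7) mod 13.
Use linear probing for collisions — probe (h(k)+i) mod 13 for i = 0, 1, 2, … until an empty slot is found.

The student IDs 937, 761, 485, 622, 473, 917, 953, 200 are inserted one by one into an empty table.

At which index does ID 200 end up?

937 hashes to 10; slot 10 is free → place at 10.
761 hashes to 2; slot 2 is free → place at 2.
485 hashes to 6; slot 6 is free → place at 6.
622 hashes to 1; slot 1 is free → place at 1.
473 hashes to 9; slot 9 is free → place at 9.
917 hashes to 2; 2 taken → place at 3.
953 hashes to 6; 6 taken → place at 7.
200 hashes to 9; 9,10 taken → place at 11.
Table: [_, 622, 761, 917, _, _, 485, 953, _, 473, 937, 200, _]

11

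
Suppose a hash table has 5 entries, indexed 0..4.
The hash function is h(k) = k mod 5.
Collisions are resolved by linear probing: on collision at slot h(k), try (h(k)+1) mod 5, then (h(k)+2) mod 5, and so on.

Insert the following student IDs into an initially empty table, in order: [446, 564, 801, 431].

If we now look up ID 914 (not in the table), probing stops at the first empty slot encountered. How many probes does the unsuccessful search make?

2

446: h=1 → slot 1
564: h=4 → slot 4
801: h=1, probe 1,2 → slot 2
431: h=1, probe 1,2,3 → slot 3
Table: [., 446, 801, 431, 564]
Lookup 914: h=4, probe 4,0 → slot 0 empty, not found.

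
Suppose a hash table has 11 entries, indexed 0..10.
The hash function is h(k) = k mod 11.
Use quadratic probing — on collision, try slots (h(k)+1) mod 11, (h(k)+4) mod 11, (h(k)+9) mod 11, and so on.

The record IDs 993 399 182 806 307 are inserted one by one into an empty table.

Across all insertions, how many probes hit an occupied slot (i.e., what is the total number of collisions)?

Insert 993: h=3, slot 3 empty → index 3.
Insert 399: h=3, slot 3 occupied → index 4.
Insert 182: h=6, slot 6 empty → index 6.
Insert 806: h=3, slots 3,4 occupied → index 7.
Insert 307: h=10, slot 10 empty → index 10.
Table: [_, _, _, 993, 399, _, 182, 806, _, _, 307]

3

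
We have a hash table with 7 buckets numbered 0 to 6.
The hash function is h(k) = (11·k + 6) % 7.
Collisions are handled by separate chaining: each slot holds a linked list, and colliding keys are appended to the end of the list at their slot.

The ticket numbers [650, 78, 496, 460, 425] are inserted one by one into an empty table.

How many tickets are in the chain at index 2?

2

650 -> bucket 2
78 -> bucket 3
496 -> bucket 2 (collision)
460 -> bucket 5
425 -> bucket 5 (collision)
Final buckets:
0: _
1: _
2: 650 -> 496
3: 78
4: _
5: 460 -> 425
6: _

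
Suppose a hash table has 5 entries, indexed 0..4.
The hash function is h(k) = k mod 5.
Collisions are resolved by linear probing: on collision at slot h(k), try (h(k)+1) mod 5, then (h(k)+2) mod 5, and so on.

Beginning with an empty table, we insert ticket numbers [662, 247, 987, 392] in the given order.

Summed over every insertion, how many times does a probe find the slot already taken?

Insert 662: h=2, slot 2 empty → index 2.
Insert 247: h=2, slot 2 occupied → index 3.
Insert 987: h=2, slots 2,3 occupied → index 4.
Insert 392: h=2, slots 2,3,4 occupied → index 0.
Table: [392, ∅, 662, 247, 987]

6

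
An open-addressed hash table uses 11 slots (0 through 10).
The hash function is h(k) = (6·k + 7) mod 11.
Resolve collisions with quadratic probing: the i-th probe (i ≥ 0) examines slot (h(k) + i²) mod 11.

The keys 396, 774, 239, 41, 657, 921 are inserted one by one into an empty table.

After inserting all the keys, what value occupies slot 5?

921

396 hashes to 7; slot 7 is free => place at 7.
774 hashes to 9; slot 9 is free => place at 9.
239 hashes to 0; slot 0 is free => place at 0.
41 hashes to 0; 0 taken => place at 1.
657 hashes to 0; 0,1 taken => place at 4.
921 hashes to 0; 0,1,4,9 taken => place at 5.
Table: [239, 41, _, _, 657, 921, _, 396, _, 774, _]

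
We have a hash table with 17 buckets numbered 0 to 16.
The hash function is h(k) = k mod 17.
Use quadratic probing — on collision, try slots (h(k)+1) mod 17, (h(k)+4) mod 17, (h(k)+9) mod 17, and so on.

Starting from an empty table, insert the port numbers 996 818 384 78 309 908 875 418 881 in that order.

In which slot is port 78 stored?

14

Insert 996: h=10, slot 10 empty -> index 10.
Insert 818: h=2, slot 2 empty -> index 2.
Insert 384: h=10, slot 10 occupied -> index 11.
Insert 78: h=10, slots 10,11 occupied -> index 14.
Insert 309: h=3, slot 3 empty -> index 3.
Insert 908: h=7, slot 7 empty -> index 7.
Insert 875: h=8, slot 8 empty -> index 8.
Insert 418: h=10, slots 10,11,14,2 occupied -> index 9.
Insert 881: h=14, slot 14 occupied -> index 15.
Table: [-, -, 818, 309, -, -, -, 908, 875, 418, 996, 384, -, -, 78, 881, -]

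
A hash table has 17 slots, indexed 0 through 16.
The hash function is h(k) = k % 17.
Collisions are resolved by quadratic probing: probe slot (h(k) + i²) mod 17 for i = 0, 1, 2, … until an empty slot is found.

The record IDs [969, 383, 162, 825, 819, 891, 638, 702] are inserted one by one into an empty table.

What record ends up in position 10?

969: h=0 -> slot 0
383: h=9 -> slot 9
162: h=9, probe 9,10 -> slot 10
825: h=9, probe 9,10,13 -> slot 13
819: h=3 -> slot 3
891: h=7 -> slot 7
638: h=9, probe 9,10,13,1 -> slot 1
702: h=5 -> slot 5
Table: [969, 638, _, 819, _, 702, _, 891, _, 383, 162, _, _, 825, _, _, _]

162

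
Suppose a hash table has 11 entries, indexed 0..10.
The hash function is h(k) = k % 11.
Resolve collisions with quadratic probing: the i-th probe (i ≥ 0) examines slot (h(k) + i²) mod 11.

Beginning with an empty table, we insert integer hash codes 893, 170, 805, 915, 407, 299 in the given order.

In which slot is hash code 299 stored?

7

Insert 893: h=2, slot 2 empty => index 2.
Insert 170: h=5, slot 5 empty => index 5.
Insert 805: h=2, slot 2 occupied => index 3.
Insert 915: h=2, slots 2,3 occupied => index 6.
Insert 407: h=0, slot 0 empty => index 0.
Insert 299: h=2, slots 2,3,6,0 occupied => index 7.
Table: [407, -, 893, 805, -, 170, 915, 299, -, -, -]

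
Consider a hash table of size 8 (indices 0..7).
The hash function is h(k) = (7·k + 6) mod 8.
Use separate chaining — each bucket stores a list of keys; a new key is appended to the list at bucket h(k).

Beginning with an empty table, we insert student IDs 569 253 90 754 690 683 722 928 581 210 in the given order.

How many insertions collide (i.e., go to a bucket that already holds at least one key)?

5

569 -> bucket 5
253 -> bucket 1
90 -> bucket 4
754 -> bucket 4 (collision)
690 -> bucket 4 (collision)
683 -> bucket 3
722 -> bucket 4 (collision)
928 -> bucket 6
581 -> bucket 1 (collision)
210 -> bucket 4 (collision)
Final buckets:
0: -
1: 253 -> 581
2: -
3: 683
4: 90 -> 754 -> 690 -> 722 -> 210
5: 569
6: 928
7: -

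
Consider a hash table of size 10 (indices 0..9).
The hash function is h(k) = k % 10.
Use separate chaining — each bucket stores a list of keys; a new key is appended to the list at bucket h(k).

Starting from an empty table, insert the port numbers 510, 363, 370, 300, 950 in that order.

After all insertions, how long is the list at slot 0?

510 -> bucket 0
363 -> bucket 3
370 -> bucket 0 (collision)
300 -> bucket 0 (collision)
950 -> bucket 0 (collision)
Final buckets:
0: 510 -> 370 -> 300 -> 950
1: .
2: .
3: 363
4: .
5: .
6: .
7: .
8: .
9: .

4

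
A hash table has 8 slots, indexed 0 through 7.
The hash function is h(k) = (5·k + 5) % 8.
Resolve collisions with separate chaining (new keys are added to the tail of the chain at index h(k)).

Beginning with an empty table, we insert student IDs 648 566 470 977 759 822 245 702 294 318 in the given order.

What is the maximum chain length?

Insert 648: h=5, bucket 5 empty -> new chain.
Insert 566: h=3, bucket 3 empty -> new chain.
Insert 470: h=3, bucket 3 nonempty -> append to chain.
Insert 977: h=2, bucket 2 empty -> new chain.
Insert 759: h=0, bucket 0 empty -> new chain.
Insert 822: h=3, bucket 3 nonempty -> append to chain.
Insert 245: h=6, bucket 6 empty -> new chain.
Insert 702: h=3, bucket 3 nonempty -> append to chain.
Insert 294: h=3, bucket 3 nonempty -> append to chain.
Insert 318: h=3, bucket 3 nonempty -> append to chain.
Final buckets:
0: 759
1: —
2: 977
3: 566 -> 470 -> 822 -> 702 -> 294 -> 318
4: —
5: 648
6: 245
7: —

6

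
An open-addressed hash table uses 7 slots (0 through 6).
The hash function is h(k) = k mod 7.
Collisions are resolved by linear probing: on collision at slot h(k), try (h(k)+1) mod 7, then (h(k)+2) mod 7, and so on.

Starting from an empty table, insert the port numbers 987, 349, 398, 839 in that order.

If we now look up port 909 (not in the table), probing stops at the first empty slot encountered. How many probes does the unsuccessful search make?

5

987 hashes to 0; slot 0 is free => place at 0.
349 hashes to 6; slot 6 is free => place at 6.
398 hashes to 6; 6,0 taken => place at 1.
839 hashes to 6; 6,0,1 taken => place at 2.
Table: [987, 398, 839, -, -, -, 349]
Lookup 909: h=6, probe 6,0,1,2,3 → slot 3 empty, not found.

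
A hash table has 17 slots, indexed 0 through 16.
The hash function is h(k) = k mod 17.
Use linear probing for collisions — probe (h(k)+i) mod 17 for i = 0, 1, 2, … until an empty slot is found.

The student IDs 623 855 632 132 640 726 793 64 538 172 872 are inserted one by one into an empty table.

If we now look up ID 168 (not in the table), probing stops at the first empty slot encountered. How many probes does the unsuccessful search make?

623 hashes to 11; slot 11 is free -> place at 11.
855 hashes to 5; slot 5 is free -> place at 5.
632 hashes to 3; slot 3 is free -> place at 3.
132 hashes to 13; slot 13 is free -> place at 13.
640 hashes to 11; 11 taken -> place at 12.
726 hashes to 12; 12,13 taken -> place at 14.
793 hashes to 11; 11,12,13,14 taken -> place at 15.
64 hashes to 13; 13,14,15 taken -> place at 16.
538 hashes to 11; 11,12,13,14,15,16 taken -> place at 0.
172 hashes to 2; slot 2 is free -> place at 2.
872 hashes to 5; 5 taken -> place at 6.
Table: [538, —, 172, 632, —, 855, 872, —, —, —, —, 623, 640, 132, 726, 793, 64]
Lookup 168: h=15, probe 15,16,0,1 → slot 1 empty, not found.

4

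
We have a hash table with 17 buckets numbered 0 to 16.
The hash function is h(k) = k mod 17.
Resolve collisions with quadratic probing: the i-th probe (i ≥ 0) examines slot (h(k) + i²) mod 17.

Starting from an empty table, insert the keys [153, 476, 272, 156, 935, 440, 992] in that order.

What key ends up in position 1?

476

153: h=0 -> slot 0
476: h=0, probe 0,1 -> slot 1
272: h=0, probe 0,1,4 -> slot 4
156: h=3 -> slot 3
935: h=0, probe 0,1,4,9 -> slot 9
440: h=15 -> slot 15
992: h=6 -> slot 6
Table: [153, 476, ., 156, 272, ., 992, ., ., 935, ., ., ., ., ., 440, .]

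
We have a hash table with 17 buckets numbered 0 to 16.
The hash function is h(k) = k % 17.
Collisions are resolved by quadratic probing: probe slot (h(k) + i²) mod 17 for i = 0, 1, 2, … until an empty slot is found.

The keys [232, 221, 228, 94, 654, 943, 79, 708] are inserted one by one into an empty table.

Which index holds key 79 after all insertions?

Insert 232: h=11, slot 11 empty -> index 11.
Insert 221: h=0, slot 0 empty -> index 0.
Insert 228: h=7, slot 7 empty -> index 7.
Insert 94: h=9, slot 9 empty -> index 9.
Insert 654: h=8, slot 8 empty -> index 8.
Insert 943: h=8, slots 8,9 occupied -> index 12.
Insert 79: h=11, slots 11,12 occupied -> index 15.
Insert 708: h=11, slots 11,12,15 occupied -> index 3.
Table: [221, -, -, 708, -, -, -, 228, 654, 94, -, 232, 943, -, -, 79, -]

15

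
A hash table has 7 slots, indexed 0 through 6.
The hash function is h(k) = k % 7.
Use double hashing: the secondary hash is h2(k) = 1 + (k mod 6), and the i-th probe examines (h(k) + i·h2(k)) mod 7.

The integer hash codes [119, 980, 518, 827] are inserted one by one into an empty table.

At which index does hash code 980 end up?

Insert 119: h=0, slot 0 empty → index 0.
Insert 980: h=0, h2=3, slot 0 occupied → index 3.
Insert 518: h=0, h2=3, slots 0,3 occupied → index 6.
Insert 827: h=1, slot 1 empty → index 1.
Table: [119, 827, -, 980, -, -, 518]

3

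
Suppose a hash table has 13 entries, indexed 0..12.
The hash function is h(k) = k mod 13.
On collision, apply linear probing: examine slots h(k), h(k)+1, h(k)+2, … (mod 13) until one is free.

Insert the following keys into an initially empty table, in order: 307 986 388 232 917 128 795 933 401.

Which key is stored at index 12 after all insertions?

388

307 hashes to 8; slot 8 is free -> place at 8.
986 hashes to 11; slot 11 is free -> place at 11.
388 hashes to 11; 11 taken -> place at 12.
232 hashes to 11; 11,12 taken -> place at 0.
917 hashes to 7; slot 7 is free -> place at 7.
128 hashes to 11; 11,12,0 taken -> place at 1.
795 hashes to 2; slot 2 is free -> place at 2.
933 hashes to 10; slot 10 is free -> place at 10.
401 hashes to 11; 11,12,0,1,2 taken -> place at 3.
Table: [232, 128, 795, 401, —, —, —, 917, 307, —, 933, 986, 388]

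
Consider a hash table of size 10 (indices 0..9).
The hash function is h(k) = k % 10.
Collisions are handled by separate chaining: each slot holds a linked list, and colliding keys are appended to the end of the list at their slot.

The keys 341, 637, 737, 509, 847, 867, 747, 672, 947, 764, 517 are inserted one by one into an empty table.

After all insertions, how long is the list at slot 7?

341 → bucket 1
637 → bucket 7
737 → bucket 7 (collision)
509 → bucket 9
847 → bucket 7 (collision)
867 → bucket 7 (collision)
747 → bucket 7 (collision)
672 → bucket 2
947 → bucket 7 (collision)
764 → bucket 4
517 → bucket 7 (collision)
Final buckets:
0: _
1: 341
2: 672
3: _
4: 764
5: _
6: _
7: 637 -> 737 -> 847 -> 867 -> 747 -> 947 -> 517
8: _
9: 509

7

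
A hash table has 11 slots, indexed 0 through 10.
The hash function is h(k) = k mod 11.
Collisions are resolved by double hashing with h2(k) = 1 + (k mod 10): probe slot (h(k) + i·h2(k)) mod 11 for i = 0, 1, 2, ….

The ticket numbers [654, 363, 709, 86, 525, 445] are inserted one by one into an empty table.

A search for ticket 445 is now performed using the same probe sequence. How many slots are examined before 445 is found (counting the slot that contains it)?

3

654 hashes to 5; slot 5 is free → place at 5.
363 hashes to 0; slot 0 is free → place at 0.
709 hashes to 5, h2=10; 5 taken → place at 4.
86 hashes to 9; slot 9 is free → place at 9.
525 hashes to 8; slot 8 is free → place at 8.
445 hashes to 5, h2=6; 5,0 taken → place at 6.
Table: [363, —, —, —, 709, 654, 445, —, 525, 86, —]
Lookup 445: h=5, h2=6, probe 5,0,6 → found at 6.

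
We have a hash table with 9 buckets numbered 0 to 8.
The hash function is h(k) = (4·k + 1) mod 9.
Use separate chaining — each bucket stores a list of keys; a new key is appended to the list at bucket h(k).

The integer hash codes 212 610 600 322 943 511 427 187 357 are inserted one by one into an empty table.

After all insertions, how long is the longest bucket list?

212 → bucket 3
610 → bucket 2
600 → bucket 7
322 → bucket 2 (collision)
943 → bucket 2 (collision)
511 → bucket 2 (collision)
427 → bucket 8
187 → bucket 2 (collision)
357 → bucket 7 (collision)
Final buckets:
0: .
1: .
2: 610 -> 322 -> 943 -> 511 -> 187
3: 212
4: .
5: .
6: .
7: 600 -> 357
8: 427

5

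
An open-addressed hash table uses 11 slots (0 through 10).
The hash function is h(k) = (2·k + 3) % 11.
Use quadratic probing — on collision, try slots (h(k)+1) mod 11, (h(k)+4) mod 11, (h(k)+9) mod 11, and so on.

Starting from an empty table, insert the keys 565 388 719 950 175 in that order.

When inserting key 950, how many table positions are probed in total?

Insert 565: h=0, slot 0 empty -> index 0.
Insert 388: h=9, slot 9 empty -> index 9.
Insert 719: h=0, slot 0 occupied -> index 1.
Insert 950: h=0, slots 0,1 occupied -> index 4.
Insert 175: h=1, slot 1 occupied -> index 2.
Table: [565, 719, 175, ., 950, ., ., ., ., 388, .]

3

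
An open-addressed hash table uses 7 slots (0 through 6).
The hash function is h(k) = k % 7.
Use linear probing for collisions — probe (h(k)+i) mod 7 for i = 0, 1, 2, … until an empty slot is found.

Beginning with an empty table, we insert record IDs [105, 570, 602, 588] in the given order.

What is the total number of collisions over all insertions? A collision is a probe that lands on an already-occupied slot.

3

Insert 105: h=0, slot 0 empty → index 0.
Insert 570: h=3, slot 3 empty → index 3.
Insert 602: h=0, slot 0 occupied → index 1.
Insert 588: h=0, slots 0,1 occupied → index 2.
Table: [105, 602, 588, 570, _, _, _]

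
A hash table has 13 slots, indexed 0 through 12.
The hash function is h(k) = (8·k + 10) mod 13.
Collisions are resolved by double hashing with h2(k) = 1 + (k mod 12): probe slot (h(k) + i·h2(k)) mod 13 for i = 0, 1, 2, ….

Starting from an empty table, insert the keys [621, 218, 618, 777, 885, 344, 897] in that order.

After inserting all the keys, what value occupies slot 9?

777

621: h=12 → slot 12
218: h=12, h2=3, probe 12,2 → slot 2
618: h=1 → slot 1
777: h=12, h2=10, probe 12,9 → slot 9
885: h=5 → slot 5
344: h=6 → slot 6
897: h=10 → slot 10
Table: [-, 618, 218, -, -, 885, 344, -, -, 777, 897, -, 621]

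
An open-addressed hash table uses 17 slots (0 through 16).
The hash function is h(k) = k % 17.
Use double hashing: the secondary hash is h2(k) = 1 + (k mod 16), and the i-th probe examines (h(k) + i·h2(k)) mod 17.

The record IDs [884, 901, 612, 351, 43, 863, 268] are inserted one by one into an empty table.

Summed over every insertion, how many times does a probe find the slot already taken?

Insert 884: h=0, slot 0 empty -> index 0.
Insert 901: h=0, h2=6, slot 0 occupied -> index 6.
Insert 612: h=0, h2=5, slot 0 occupied -> index 5.
Insert 351: h=11, slot 11 empty -> index 11.
Insert 43: h=9, slot 9 empty -> index 9.
Insert 863: h=13, slot 13 empty -> index 13.
Insert 268: h=13, h2=13, slots 13,9,5 occupied -> index 1.
Table: [884, 268, _, _, _, 612, 901, _, _, 43, _, 351, _, 863, _, _, _]

5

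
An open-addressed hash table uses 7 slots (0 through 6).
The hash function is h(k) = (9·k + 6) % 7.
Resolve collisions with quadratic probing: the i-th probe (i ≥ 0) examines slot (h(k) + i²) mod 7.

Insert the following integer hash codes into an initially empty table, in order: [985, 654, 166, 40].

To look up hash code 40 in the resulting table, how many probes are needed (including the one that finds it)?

3

985: h=2 → slot 2
654: h=5 → slot 5
166: h=2, probe 2,3 → slot 3
40: h=2, probe 2,3,6 → slot 6
Table: [∅, ∅, 985, 166, ∅, 654, 40]
Lookup 40: h=2, probe 2,3,6 → found at 6.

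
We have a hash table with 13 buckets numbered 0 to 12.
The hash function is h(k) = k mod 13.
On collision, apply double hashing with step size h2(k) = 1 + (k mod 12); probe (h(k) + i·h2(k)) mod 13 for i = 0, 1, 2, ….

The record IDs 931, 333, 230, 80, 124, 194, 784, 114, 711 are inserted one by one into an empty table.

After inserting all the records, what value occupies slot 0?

Insert 931: h=8, slot 8 empty => index 8.
Insert 333: h=8, h2=10, slot 8 occupied => index 5.
Insert 230: h=9, slot 9 empty => index 9.
Insert 80: h=2, slot 2 empty => index 2.
Insert 124: h=7, slot 7 empty => index 7.
Insert 194: h=12, slot 12 empty => index 12.
Insert 784: h=4, slot 4 empty => index 4.
Insert 114: h=10, slot 10 empty => index 10.
Insert 711: h=9, h2=4, slot 9 occupied => index 0.
Table: [711, _, 80, _, 784, 333, _, 124, 931, 230, 114, _, 194]

711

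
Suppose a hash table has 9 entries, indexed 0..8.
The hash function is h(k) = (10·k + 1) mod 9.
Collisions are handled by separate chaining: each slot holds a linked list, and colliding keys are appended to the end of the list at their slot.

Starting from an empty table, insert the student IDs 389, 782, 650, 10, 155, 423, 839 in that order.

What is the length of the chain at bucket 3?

Insert 389: h=3, bucket 3 empty → new chain.
Insert 782: h=0, bucket 0 empty → new chain.
Insert 650: h=3, bucket 3 nonempty → append to chain.
Insert 10: h=2, bucket 2 empty → new chain.
Insert 155: h=3, bucket 3 nonempty → append to chain.
Insert 423: h=1, bucket 1 empty → new chain.
Insert 839: h=3, bucket 3 nonempty → append to chain.
Final buckets:
0: 782
1: 423
2: 10
3: 389 -> 650 -> 155 -> 839
4: -
5: -
6: -
7: -
8: -

4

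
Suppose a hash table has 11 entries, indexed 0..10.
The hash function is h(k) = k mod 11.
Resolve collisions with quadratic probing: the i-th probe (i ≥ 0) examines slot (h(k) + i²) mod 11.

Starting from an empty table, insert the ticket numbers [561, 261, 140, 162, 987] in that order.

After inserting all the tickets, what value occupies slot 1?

162

561: h=0 -> slot 0
261: h=8 -> slot 8
140: h=8, probe 8,9 -> slot 9
162: h=8, probe 8,9,1 -> slot 1
987: h=8, probe 8,9,1,6 -> slot 6
Table: [561, 162, _, _, _, _, 987, _, 261, 140, _]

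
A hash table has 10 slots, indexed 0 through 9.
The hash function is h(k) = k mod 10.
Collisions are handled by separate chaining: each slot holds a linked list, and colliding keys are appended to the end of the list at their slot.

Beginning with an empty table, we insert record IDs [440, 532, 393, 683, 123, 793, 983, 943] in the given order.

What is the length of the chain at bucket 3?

6

440 → bucket 0
532 → bucket 2
393 → bucket 3
683 → bucket 3 (collision)
123 → bucket 3 (collision)
793 → bucket 3 (collision)
983 → bucket 3 (collision)
943 → bucket 3 (collision)
Final buckets:
0: 440
1: _
2: 532
3: 393 -> 683 -> 123 -> 793 -> 983 -> 943
4: _
5: _
6: _
7: _
8: _
9: _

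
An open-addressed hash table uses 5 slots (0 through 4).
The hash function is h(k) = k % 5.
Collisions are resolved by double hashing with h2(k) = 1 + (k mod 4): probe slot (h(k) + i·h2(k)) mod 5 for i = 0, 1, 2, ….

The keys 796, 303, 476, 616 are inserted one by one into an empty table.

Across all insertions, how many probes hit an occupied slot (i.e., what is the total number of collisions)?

4

796: h=1 => slot 1
303: h=3 => slot 3
476: h=1, h2=1, probe 1,2 => slot 2
616: h=1, h2=1, probe 1,2,3,4 => slot 4
Table: [∅, 796, 476, 303, 616]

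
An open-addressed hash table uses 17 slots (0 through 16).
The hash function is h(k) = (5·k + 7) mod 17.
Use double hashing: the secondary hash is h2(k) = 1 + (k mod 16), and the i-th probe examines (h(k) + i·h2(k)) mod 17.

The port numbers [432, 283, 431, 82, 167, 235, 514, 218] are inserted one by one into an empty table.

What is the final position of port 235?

432: h=8 → slot 8
283: h=11 → slot 11
431: h=3 → slot 3
82: h=9 → slot 9
167: h=9, h2=8, probe 9,0 → slot 0
235: h=9, h2=12, probe 9,4 → slot 4
514: h=10 → slot 10
218: h=9, h2=11, probe 9,3,14 → slot 14
Table: [167, ., ., 431, 235, ., ., ., 432, 82, 514, 283, ., ., 218, ., .]

4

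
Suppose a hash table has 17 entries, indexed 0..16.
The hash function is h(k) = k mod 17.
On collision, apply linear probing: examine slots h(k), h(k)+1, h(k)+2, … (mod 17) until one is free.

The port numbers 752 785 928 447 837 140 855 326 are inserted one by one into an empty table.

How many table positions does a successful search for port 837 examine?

752 hashes to 4; slot 4 is free -> place at 4.
785 hashes to 3; slot 3 is free -> place at 3.
928 hashes to 10; slot 10 is free -> place at 10.
447 hashes to 5; slot 5 is free -> place at 5.
837 hashes to 4; 4,5 taken -> place at 6.
140 hashes to 4; 4,5,6 taken -> place at 7.
855 hashes to 5; 5,6,7 taken -> place at 8.
326 hashes to 3; 3,4,5,6,7,8 taken -> place at 9.
Table: [—, —, —, 785, 752, 447, 837, 140, 855, 326, 928, —, —, —, —, —, —]
Lookup 837: h=4, probe 4,5,6 → found at 6.

3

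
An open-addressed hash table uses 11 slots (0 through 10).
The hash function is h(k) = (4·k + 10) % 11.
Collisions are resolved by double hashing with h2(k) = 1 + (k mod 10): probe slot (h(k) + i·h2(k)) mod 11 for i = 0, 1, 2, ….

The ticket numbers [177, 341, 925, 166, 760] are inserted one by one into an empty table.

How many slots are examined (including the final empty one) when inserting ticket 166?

3

177: h=3 -> slot 3
341: h=10 -> slot 10
925: h=3, h2=6, probe 3,9 -> slot 9
166: h=3, h2=7, probe 3,10,6 -> slot 6
760: h=3, h2=1, probe 3,4 -> slot 4
Table: [_, _, _, 177, 760, _, 166, _, _, 925, 341]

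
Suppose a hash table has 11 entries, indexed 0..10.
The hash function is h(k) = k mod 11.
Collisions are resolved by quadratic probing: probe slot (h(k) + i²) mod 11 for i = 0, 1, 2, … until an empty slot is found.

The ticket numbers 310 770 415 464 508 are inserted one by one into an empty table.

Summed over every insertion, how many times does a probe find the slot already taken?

3

310: h=2 => slot 2
770: h=0 => slot 0
415: h=8 => slot 8
464: h=2, probe 2,3 => slot 3
508: h=2, probe 2,3,6 => slot 6
Table: [770, ∅, 310, 464, ∅, ∅, 508, ∅, 415, ∅, ∅]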